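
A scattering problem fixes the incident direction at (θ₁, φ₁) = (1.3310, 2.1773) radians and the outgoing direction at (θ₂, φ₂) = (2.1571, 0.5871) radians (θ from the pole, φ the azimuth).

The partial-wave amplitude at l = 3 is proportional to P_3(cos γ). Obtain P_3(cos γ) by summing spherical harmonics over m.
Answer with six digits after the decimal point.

0.212703

Summing Y*_{l m}(θ₁,φ₁)·Y_{l m}(θ₂,φ₂) over m ∈ [−3, 3]; prefactor 4π/(2·3+1) = 1.795196:
  m=-3: Y*=(0.370657, 0.094137)  Y=(-0.045663, -0.236789)  product (0.005365, -0.092066)
  m=-2: Y*=(-0.080209, -0.214531)  Y=(-0.151558, 0.361898)  product (0.089794, 0.003486)
  m=-1: Y*=(0.128472, -0.185191)  Y=(0.118928, -0.079130)  product (0.000625, -0.032190)
  m=+0: Y*=(-0.240896, -0.000000)  Y=(0.303386, 0.000000)  product (-0.073084, -0.000000)
  m=+1: Y*=(-0.128472, -0.185191)  Y=(-0.118928, -0.079130)  product (0.000625, 0.032190)
  m=+2: Y*=(-0.080209, 0.214531)  Y=(-0.151558, -0.361898)  product (0.089794, -0.003486)
  m=+3: Y*=(-0.370657, 0.094137)  Y=(0.045663, -0.236789)  product (0.005365, 0.092066)
Σ over m = (0.118484, 0.000000); ×(4π/7) → (0.212703, 0.000000). Real part: 0.212703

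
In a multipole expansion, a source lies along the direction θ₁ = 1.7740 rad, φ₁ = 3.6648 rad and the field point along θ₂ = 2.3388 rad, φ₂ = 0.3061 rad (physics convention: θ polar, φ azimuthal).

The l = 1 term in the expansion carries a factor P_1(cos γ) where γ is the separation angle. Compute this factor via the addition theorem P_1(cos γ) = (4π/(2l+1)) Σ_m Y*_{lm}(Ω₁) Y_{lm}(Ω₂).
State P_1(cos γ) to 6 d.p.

Addition theorem: P_1(cos γ) = (4π/3) Σ_m Y*_{lm}(Ω₁) Y_{lm}(Ω₂), m = −1…1:
  m=-1: Y*=(-0.293117, -0.169078)  Y=(0.236962, -0.074888)  product (-0.082119, -0.018114)
  m=+0: Y*=(-0.098604, -0.000000)  Y=(-0.339432, 0.000000)  product (0.033469, 0.000000)
  m=+1: Y*=(0.293117, -0.169078)  Y=(-0.236962, -0.074888)  product (-0.082119, 0.018114)
Total Σ_m = (-0.130769, 0.000000). Multiply by 4.188790: (-0.547765, 0.000000). P_1(cos γ) = -0.547765

-0.547765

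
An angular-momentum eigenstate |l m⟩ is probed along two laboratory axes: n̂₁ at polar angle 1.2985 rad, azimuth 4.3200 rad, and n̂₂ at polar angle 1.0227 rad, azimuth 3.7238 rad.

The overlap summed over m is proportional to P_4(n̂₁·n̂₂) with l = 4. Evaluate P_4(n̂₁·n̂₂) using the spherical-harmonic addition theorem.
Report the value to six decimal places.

-0.167135

Expand P_4 via completeness: Σ_{m} conj(Y_{4,m}) at Ω₁ times Y_{4,m} at Ω₂ —
  m=-4: +0.000472-0.380830i × -0.161460-0.170548i = -0.065026+0.061408i  (running Σ = -0.065026+0.061408i)
  m=-3: +0.277773+0.115360i × +0.070935+0.399274i = -0.026356+0.119090i  (running Σ = -0.091382+0.180499i)
  m=-2: +0.108398-0.108264i × +0.086751-0.201588i = -0.012421-0.031244i  (running Σ = -0.103804+0.149255i)
  m=-1: +0.116857+0.282366i × +0.193213-0.127198i = +0.058495+0.039693i  (running Σ = -0.045309+0.188948i)
  m=0: +0.107181-0.000000i × -0.271356+0.000000i = -0.029084+0.000000i  (running Σ = -0.074393+0.188948i)
  m=1: -0.116857+0.282366i × -0.193213-0.127198i = +0.058495-0.039693i  (running Σ = -0.015898+0.149255i)
  m=2: +0.108398+0.108264i × +0.086751+0.201588i = -0.012421+0.031244i  (running Σ = -0.028319+0.180499i)
  m=3: -0.277773+0.115360i × -0.070935+0.399274i = -0.026356-0.119090i  (running Σ = -0.054676+0.061408i)
  m=4: +0.000472+0.380830i × -0.161460+0.170548i = -0.065026-0.061408i  (running Σ = -0.119702+0.000000i)
Total Σ_m = -0.119702+0.000000i. Multiply by 1.396263: -0.167135+0.000000i. P_4(cos γ) = -0.167135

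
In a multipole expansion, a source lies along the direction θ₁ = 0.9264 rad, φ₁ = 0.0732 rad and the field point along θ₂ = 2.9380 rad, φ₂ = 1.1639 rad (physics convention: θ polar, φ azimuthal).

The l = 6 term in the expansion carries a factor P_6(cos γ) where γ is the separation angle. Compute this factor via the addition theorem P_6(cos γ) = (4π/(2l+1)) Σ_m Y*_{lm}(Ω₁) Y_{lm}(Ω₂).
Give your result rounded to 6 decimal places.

0.313638

Summing Y*_{l m}(θ₁,φ₁)·Y_{l m}(θ₂,φ₂) over m ∈ [−6, 6]; prefactor 4π/(2·6+1) = 0.966644:
  term(m=-6) = +0.000004-0.000001i   from Y*(Ω₁)=+0.114157+0.053632i, Y(Ω₂)=+0.000025-0.000021i
  term(m=-5) = -0.000123-0.000134i   from Y*(Ω₁)=+0.306557+0.117494i, Y(Ω₂)=-0.000495-0.000248i
  term(m=-4) = -0.000844+0.002315i   from Y*(Ω₁)=+0.414365+0.124916i, Y(Ω₂)=-0.000323+0.005685i
  term(m=-3) = +0.007651-0.001004i   from Y*(Ω₁)=+0.189180+0.042225i, Y(Ω₂)=+0.037397-0.013656i
  term(m=-2) = +0.026835+0.038346i   from Y*(Ω₁)=-0.246760-0.036386i, Y(Ω₂)=-0.128862-0.136395i
  term(m=-1) = +0.075015-0.144057i   from Y*(Ω₁)=-0.301614-0.022118i, Y(Ω₂)=-0.212546+0.493207i
  term(m=+0) = +0.107383+0.000000i   from Y*(Ω₁)=+0.173289-0.000000i, Y(Ω₂)=+0.619674+0.000000i
  term(m=+1) = +0.075015+0.144057i   from Y*(Ω₁)=+0.301614-0.022118i, Y(Ω₂)=+0.212546+0.493207i
  term(m=+2) = +0.026835-0.038346i   from Y*(Ω₁)=-0.246760+0.036386i, Y(Ω₂)=-0.128862+0.136395i
  term(m=+3) = +0.007651+0.001004i   from Y*(Ω₁)=-0.189180+0.042225i, Y(Ω₂)=-0.037397-0.013656i
  term(m=+4) = -0.000844-0.002315i   from Y*(Ω₁)=+0.414365-0.124916i, Y(Ω₂)=-0.000323-0.005685i
  term(m=+5) = -0.000123+0.000134i   from Y*(Ω₁)=-0.306557+0.117494i, Y(Ω₂)=+0.000495-0.000248i
  term(m=+6) = +0.000004+0.000001i   from Y*(Ω₁)=+0.114157-0.053632i, Y(Ω₂)=+0.000025+0.000021i
Total Σ_m = +0.324460-0.000000i. Multiply by 0.966644: +0.313638-0.000000i. P_6(cos γ) = 0.313638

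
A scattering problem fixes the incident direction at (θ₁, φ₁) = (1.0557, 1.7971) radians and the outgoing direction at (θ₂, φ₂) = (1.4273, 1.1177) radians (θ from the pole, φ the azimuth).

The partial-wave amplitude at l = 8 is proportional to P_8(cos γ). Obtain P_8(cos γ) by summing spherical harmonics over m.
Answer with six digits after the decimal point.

0.227292

Term-by-term m-sum for l=8 (normalisation 4π/17 = 0.739198):
  m=-8: Y*=(-0.040242, 0.164707)  Y=(-0.420218, -0.220470)  product (0.053224, -0.060341)
  m=-7: Y*=(0.383878, 0.005117)  Y=(0.008249, -0.274141)  product (0.004569, -0.105194)
  m=-6: Y*=(-0.091238, -0.421904)  Y=(-0.223646, 0.100684)  product (0.062884, 0.085171)
  m=-5: Y*=(-0.115828, 0.054427)  Y=(-0.228491, -0.190388)  product (0.036828, 0.009616)
  m=-4: Y*=(-0.177520, -0.226115)  Y=(-0.038478, 0.156160)  product (0.042141, -0.019021)
  m=-3: Y*=(-0.180351, 0.223522)  Y=(-0.294174, 0.063165)  product (0.038936, -0.077146)
  m=-2: Y*=(-0.138514, -0.067356)  Y=(0.074773, 0.095434)  product (-0.003929, -0.018255)
  m=-1: Y*=(-0.071928, 0.312392)  Y=(-0.131558, 0.270206)  product (-0.074948, -0.060533)
  m=+0: Y*=(-0.109098, -0.000000)  Y=(0.109307, 0.000000)  product (-0.011925, -0.000000)
  m=+1: Y*=(0.071928, 0.312392)  Y=(0.131558, 0.270206)  product (-0.074948, 0.060533)
  m=+2: Y*=(-0.138514, 0.067356)  Y=(0.074773, -0.095434)  product (-0.003929, 0.018255)
  m=+3: Y*=(0.180351, 0.223522)  Y=(0.294174, 0.063165)  product (0.038936, 0.077146)
  m=+4: Y*=(-0.177520, 0.226115)  Y=(-0.038478, -0.156160)  product (0.042141, 0.019021)
  m=+5: Y*=(0.115828, 0.054427)  Y=(0.228491, -0.190388)  product (0.036828, -0.009616)
  m=+6: Y*=(-0.091238, 0.421904)  Y=(-0.223646, -0.100684)  product (0.062884, -0.085171)
  m=+7: Y*=(-0.383878, 0.005117)  Y=(-0.008249, -0.274141)  product (0.004569, 0.105194)
  m=+8: Y*=(-0.040242, -0.164707)  Y=(-0.420218, 0.220470)  product (0.053224, 0.060341)
Total Σ_m = (0.307485, 0.000000). Multiply by 0.739198: (0.227292, 0.000000). P_8(cos γ) = 0.227292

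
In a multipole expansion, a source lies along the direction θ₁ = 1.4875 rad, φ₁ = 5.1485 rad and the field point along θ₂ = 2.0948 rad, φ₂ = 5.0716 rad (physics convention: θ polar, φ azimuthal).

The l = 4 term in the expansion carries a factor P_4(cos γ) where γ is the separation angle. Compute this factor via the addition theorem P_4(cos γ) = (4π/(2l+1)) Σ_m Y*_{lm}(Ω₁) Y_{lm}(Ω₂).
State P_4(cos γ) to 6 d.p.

-0.173194

Addition theorem: P_4(cos γ) = (4π/9) Σ_m Y*_{lm}(Ω₁) Y_{lm}(Ω₂), m = −4…4:
  [-4]  conj(Y_{4,-4})(Ω₁) = -0.075404+0.429864i ; Y_{4,-4}(Ω₂) = +0.033213-0.246464i ; Δ = +0.103442+0.032862i
  [-3]  conj(Y_{4,-3})(Ω₁) = -0.099530+0.026740i ; Y_{4,-3}(Ω₂) = +0.358054+0.192439i ; Δ = -0.040783-0.009579i
  [-2]  conj(Y_{4,-2})(Ω₁) = +0.203299+0.242065i ; Y_{4,-2}(Ω₂) = -0.142060+0.124200i ; Δ = -0.058945-0.009138i
  [-1]  conj(Y_{4,-1})(Ω₁) = -0.048904+0.104936i ; Y_{4,-1}(Ω₂) = +0.089882+0.239363i ; Δ = -0.029514-0.002274i
  [+0]  conj(Y_{4,0})(Ω₁) = +0.295566-0.000000i ; Y_{4,0}(Ω₂) = -0.245092+0.000000i ; Δ = -0.072441+0.000000i
  [+1]  conj(Y_{4,1})(Ω₁) = +0.048904+0.104936i ; Y_{4,1}(Ω₂) = -0.089882+0.239363i ; Δ = -0.029514+0.002274i
  [+2]  conj(Y_{4,2})(Ω₁) = +0.203299-0.242065i ; Y_{4,2}(Ω₂) = -0.142060-0.124200i ; Δ = -0.058945+0.009138i
  [+3]  conj(Y_{4,3})(Ω₁) = +0.099530+0.026740i ; Y_{4,3}(Ω₂) = -0.358054+0.192439i ; Δ = -0.040783+0.009579i
  [+4]  conj(Y_{4,4})(Ω₁) = -0.075404-0.429864i ; Y_{4,4}(Ω₂) = +0.033213+0.246464i ; Δ = +0.103442-0.032862i
Accumulated sum -0.124041+0.000000i; after 4π/(2l+1) scaling, -0.173194+0.000000i ⇒ P_4 = -0.173194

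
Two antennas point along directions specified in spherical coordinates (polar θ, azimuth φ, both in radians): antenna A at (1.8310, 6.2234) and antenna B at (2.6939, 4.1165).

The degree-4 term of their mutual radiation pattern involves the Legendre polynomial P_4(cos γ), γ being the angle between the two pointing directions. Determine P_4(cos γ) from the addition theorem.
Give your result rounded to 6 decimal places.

0.373751

Term-by-term m-sum for l=4 (normalisation 4π/9 = 1.396263):
  m=-4: 0.37491 - 0.09140j × -0.01128 + 0.01068j = -0.00325 + 0.00504j  (running Σ = -0.00325 + 0.00504j)
  m=-3: -0.28593 + 0.05184j × -0.08938 - 0.01969j = 0.02658 + 0.00100j  (running Σ = 0.02332 + 0.00603j)
  m=-2: -0.16644 + 0.02000j × -0.10874 - 0.27303j = 0.02356 + 0.04327j  (running Σ = 0.04688 + 0.04930j)
  m=-1: 0.29782 - 0.01783j × 0.27854 - 0.41075j = 0.07563 - 0.12730j  (running Σ = 0.12252 - 0.07799j)
  m=0: 0.12351 + 0.00000j × 0.18337 + 0.00000j = 0.02265 + 0.00000j  (running Σ = 0.14516 - 0.07799j)
  m=1: -0.29782 - 0.01783j × -0.27854 - 0.41075j = 0.07563 + 0.12730j  (running Σ = 0.22080 + 0.04930j)
  m=2: -0.16644 - 0.02000j × -0.10874 + 0.27303j = 0.02356 - 0.04327j  (running Σ = 0.24436 + 0.00603j)
  m=3: 0.28593 + 0.05184j × 0.08938 - 0.01969j = 0.02658 - 0.00100j  (running Σ = 0.27093 + 0.00504j)
  m=4: 0.37491 + 0.09140j × -0.01128 - 0.01068j = -0.00325 - 0.00504j  (running Σ = 0.26768 + 0.00000j)
Total Σ_m = 0.26768 + 0.00000j. Multiply by 1.396263: 0.37375 + 0.00000j. P_4(cos γ) = 0.373751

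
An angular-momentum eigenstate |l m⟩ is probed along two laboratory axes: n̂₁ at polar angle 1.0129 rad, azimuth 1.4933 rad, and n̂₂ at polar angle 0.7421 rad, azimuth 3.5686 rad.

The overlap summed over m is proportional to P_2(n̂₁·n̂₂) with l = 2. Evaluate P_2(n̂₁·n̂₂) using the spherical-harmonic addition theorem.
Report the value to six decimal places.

Summing Y*_{l m}(θ₁,φ₁)·Y_{l m}(θ₂,φ₂) over m ∈ [−2, 2]; prefactor 4π/(2·2+1) = 2.513274:
  term(m=-2) = -0.02613 + 0.04151j   from Y*(Ω₁)=-0.27468 + 0.04292j, Y(Ω₂)=0.11591 - 0.13302j
  term(m=-1) = -0.06454 - 0.11689j   from Y*(Ω₁)=0.02686 + 0.34593j, Y(Ω₂)=-0.35027 + 0.15938j
  term(m=+0) = -0.00997 + 0.00000j   from Y*(Ω₁)=-0.05021 + 0.00000j, Y(Ω₂)=0.19861 + 0.00000j
  term(m=+1) = -0.06454 + 0.11689j   from Y*(Ω₁)=-0.02686 + 0.34593j, Y(Ω₂)=0.35027 + 0.15938j
  term(m=+2) = -0.02613 - 0.04151j   from Y*(Ω₁)=-0.27468 - 0.04292j, Y(Ω₂)=0.11591 + 0.13302j
Σ over m = -0.19132 + 0.00000j; ×(4π/5) → -0.48083 + 0.00000j. Real part: -0.480830

-0.480830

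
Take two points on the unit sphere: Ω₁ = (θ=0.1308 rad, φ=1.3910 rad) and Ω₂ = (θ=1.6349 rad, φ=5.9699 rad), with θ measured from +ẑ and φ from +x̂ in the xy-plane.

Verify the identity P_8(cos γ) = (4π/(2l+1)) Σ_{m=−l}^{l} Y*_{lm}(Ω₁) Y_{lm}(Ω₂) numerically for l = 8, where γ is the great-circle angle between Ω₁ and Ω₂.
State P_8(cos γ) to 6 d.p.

0.211400

Expand P_8 via completeness: Σ_{m} conj(Y_{8,m}) at Ω₁ times Y_{8,m} at Ω₂ —
  m=-8: Y*=+0.000000-0.000000i  Y=-0.408094+0.300880i  product +0.000000+0.000000i
  m=-7: Y*=-0.000001-0.000000i  Y=+0.075876-0.105789i  product -0.000000+0.000000i
  m=-6: Y*=-0.000012+0.000022i  Y=+0.106079-0.332399i  product +0.000006+0.000006i
  m=-5: Y*=+0.000280+0.000222i  Y=+0.000662+0.151498i  product -0.000034+0.000043i
  m=-4: Y*=+0.002817-0.002467i  Y=+0.093730+0.285076i  product +0.000967+0.000572i
  m=-3: Y*=-0.014928-0.024938i  Y=-0.094935-0.129949i  product -0.001824+0.004307i
  m=-2: Y*=-0.149397+0.056164i  Y=-0.225593-0.163301i  product +0.042874+0.011726i
  m=-1: Y*=+0.098682+0.542930i  Y=+0.156792+0.050793i  product -0.012105+0.090139i
  m=+0: Y*=+0.831342-0.000000i  Y=+0.272106+0.000000i  product +0.226213+0.000000i
  m=+1: Y*=-0.098682+0.542930i  Y=-0.156792+0.050793i  product -0.012105-0.090139i
  m=+2: Y*=-0.149397-0.056164i  Y=-0.225593+0.163301i  product +0.042874-0.011726i
  m=+3: Y*=+0.014928-0.024938i  Y=+0.094935-0.129949i  product -0.001824-0.004307i
  m=+4: Y*=+0.002817+0.002467i  Y=+0.093730-0.285076i  product +0.000967-0.000572i
  m=+5: Y*=-0.000280+0.000222i  Y=-0.000662+0.151498i  product -0.000034-0.000043i
  m=+6: Y*=-0.000012-0.000022i  Y=+0.106079+0.332399i  product +0.000006-0.000006i
  m=+7: Y*=+0.000001-0.000000i  Y=-0.075876-0.105789i  product -0.000000-0.000000i
  m=+8: Y*=+0.000000+0.000000i  Y=-0.408094-0.300880i  product +0.000000-0.000000i
Σ over m = +0.285985-0.000000i; ×(4π/17) → +0.211400-0.000000i. Real part: 0.211400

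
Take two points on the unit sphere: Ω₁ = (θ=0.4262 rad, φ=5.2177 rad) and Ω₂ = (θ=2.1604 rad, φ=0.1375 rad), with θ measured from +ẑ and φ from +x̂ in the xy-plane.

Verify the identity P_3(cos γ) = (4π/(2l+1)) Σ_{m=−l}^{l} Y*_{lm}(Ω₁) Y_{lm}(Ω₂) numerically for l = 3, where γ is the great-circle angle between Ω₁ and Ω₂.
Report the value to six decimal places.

0.433940

Summing Y*_{l m}(θ₁,φ₁)·Y_{l m}(θ₂,φ₂) over m ∈ [−3, 3]; prefactor 4π/(2·3+1) = 1.795196:
  m=-3: -0.02944 + 0.00162j × 0.21947 - 0.09604j = -0.00630 + 0.00318j  (running Σ = -0.00630 + 0.00318j)
  m=-2: -0.08451 - 0.13474j × -0.37782 + 0.10660j = 0.04629 + 0.04190j  (running Σ = 0.03999 + 0.04508j)
  m=-1: 0.20344 - 0.36773j × 0.14524 - 0.02010j = 0.02216 - 0.05750j  (running Σ = 0.06214 - 0.01242j)
  m=0: 0.38921 + 0.00000j × 0.30173 + 0.00000j = 0.11744 + 0.00000j  (running Σ = 0.17958 - 0.01242j)
  m=1: -0.20344 - 0.36773j × -0.14524 - 0.02010j = 0.02216 + 0.05750j  (running Σ = 0.20174 + 0.04508j)
  m=2: -0.08451 + 0.13474j × -0.37782 - 0.10660j = 0.04629 - 0.04190j  (running Σ = 0.24803 + 0.00318j)
  m=3: 0.02944 + 0.00162j × -0.21947 - 0.09604j = -0.00630 - 0.00318j  (running Σ = 0.24172 - 0.00000j)
Accumulated sum 0.24172 - 0.00000j; after 4π/(2l+1) scaling, 0.43394 - 0.00000j ⇒ P_3 = 0.433940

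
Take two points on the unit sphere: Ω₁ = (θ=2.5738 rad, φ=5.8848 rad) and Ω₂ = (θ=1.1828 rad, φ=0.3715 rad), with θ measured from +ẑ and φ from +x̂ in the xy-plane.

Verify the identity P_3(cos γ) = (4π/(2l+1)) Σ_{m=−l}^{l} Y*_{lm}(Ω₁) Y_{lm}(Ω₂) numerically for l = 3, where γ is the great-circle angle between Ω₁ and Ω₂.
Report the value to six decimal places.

-0.057526

Addition theorem: P_3(cos γ) = (4π/7) Σ_m Y*_{lm}(Ω₁) Y_{lm}(Ω₂), m = −3…3:
  [-3]  conj(Y_{3,-3})(Ω₁) = 0.02381 - 0.06036j ; Y_{3,-3}(Ω₂) = 0.14582 - 0.29707j ; Δ = -0.01446 - 0.01587j
  [-2]  conj(Y_{3,-2})(Ω₁) = -0.17418 + 0.17819j ; Y_{3,-2}(Ω₂) = 0.24399 - 0.22413j ; Δ = -0.00256 + 0.08252j
  [-1]  conj(Y_{3,-1})(Ω₁) = 0.40912 - 0.17219j ; Y_{3,-1}(Ω₂) = -0.07925 + 0.03088j ; Δ = -0.02711 + 0.02628j
  [+0]  conj(Y_{3,0})(Ω₁) = -0.17430 + 0.00000j ; Y_{3,0}(Ω₂) = -0.32251 + 0.00000j ; Δ = 0.05621 + 0.00000j
  [+1]  conj(Y_{3,1})(Ω₁) = -0.40912 - 0.17219j ; Y_{3,1}(Ω₂) = 0.07925 + 0.03088j ; Δ = -0.02711 - 0.02628j
  [+2]  conj(Y_{3,2})(Ω₁) = -0.17418 - 0.17819j ; Y_{3,2}(Ω₂) = 0.24399 + 0.22413j ; Δ = -0.00256 - 0.08252j
  [+3]  conj(Y_{3,3})(Ω₁) = -0.02381 - 0.06036j ; Y_{3,3}(Ω₂) = -0.14582 - 0.29707j ; Δ = -0.01446 + 0.01587j
Accumulated sum -0.03204 + 0.00000j; after 4π/(2l+1) scaling, -0.05753 + 0.00000j ⇒ P_3 = -0.057526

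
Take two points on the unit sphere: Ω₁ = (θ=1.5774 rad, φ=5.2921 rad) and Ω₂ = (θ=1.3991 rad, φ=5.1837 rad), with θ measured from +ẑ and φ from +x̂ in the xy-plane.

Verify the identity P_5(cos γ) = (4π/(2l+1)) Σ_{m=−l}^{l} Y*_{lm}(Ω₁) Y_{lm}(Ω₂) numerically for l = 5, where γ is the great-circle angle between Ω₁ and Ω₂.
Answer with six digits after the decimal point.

Term-by-term m-sum for l=5 (normalisation 4π/11 = 1.142397):
  term(m=-5) = (0.171352, 0.103180)   from Y*(Ω₁)=(0.111682, 0.450443), Y(Ω₂)=(0.304652, -0.304872)
  term(m=-4) = (-0.002078, -0.000962)   from Y*(Ω₁)=(0.006592, -0.007104), Y(Ω₂)=(-0.073097, -0.224750)
  term(m=-3) = (0.079940, 0.026953)   from Y*(Ω₁)=(0.340898, 0.057934), Y(Ω₂)=(0.240976, 0.038113)
  term(m=-2) = (-0.002803, -0.000617)   from Y*(Ω₁)=(-0.004474, -0.010256), Y(Ω₂)=(0.150730, -0.207525)
  term(m=-1) = (0.061175, 0.006657)   from Y*(Ω₁)=(0.175334, -0.267785), Y(Ω₂)=(0.087293, 0.171292)
  term(m=+0) = (-0.003011, -0.000000)   from Y*(Ω₁)=(-0.011582, -0.000000), Y(Ω₂)=(0.259965, 0.000000)
  term(m=+1) = (0.061175, -0.006657)   from Y*(Ω₁)=(-0.175334, -0.267785), Y(Ω₂)=(-0.087293, 0.171292)
  term(m=+2) = (-0.002803, 0.000617)   from Y*(Ω₁)=(-0.004474, 0.010256), Y(Ω₂)=(0.150730, 0.207525)
  term(m=+3) = (0.079940, -0.026953)   from Y*(Ω₁)=(-0.340898, 0.057934), Y(Ω₂)=(-0.240976, 0.038113)
  term(m=+4) = (-0.002078, 0.000962)   from Y*(Ω₁)=(0.006592, 0.007104), Y(Ω₂)=(-0.073097, 0.224750)
  term(m=+5) = (0.171352, -0.103180)   from Y*(Ω₁)=(-0.111682, 0.450443), Y(Ω₂)=(-0.304652, -0.304872)
Σ over m = (0.612160, 0.000000); ×(4π/11) → (0.699330, 0.000000). Real part: 0.699330

0.699330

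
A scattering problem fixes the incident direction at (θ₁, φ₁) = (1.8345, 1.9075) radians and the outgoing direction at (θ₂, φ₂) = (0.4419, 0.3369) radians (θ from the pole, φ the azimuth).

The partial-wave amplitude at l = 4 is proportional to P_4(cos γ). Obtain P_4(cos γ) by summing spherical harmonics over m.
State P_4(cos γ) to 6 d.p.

Summing Y*_{l m}(θ₁,φ₁)·Y_{l m}(θ₂,φ₂) over m ∈ [−4, 4]; prefactor 4π/(2·4+1) = 1.396263:
  term(m=-4) = 0.00569 - 0.00000j   from Y*(Ω₁)=0.08539 + 0.37484j, Y(Ω₂)=0.00328 - 0.01444j
  term(m=-3) = 0.00002 + 0.02598j   from Y*(Ω₁)=-0.24863 + 0.15612j, Y(Ω₂)=0.04701 - 0.07497j
  term(m=-2) = 0.04721 - 0.00002j   from Y*(Ω₁)=0.12781 + 0.10197j, Y(Ω₂)=0.22565 - 0.18018j
  term(m=-1) = 0.00003 + 0.14949j   from Y*(Ω₁)=-0.09929 + 0.28366j, Y(Ω₂)=0.46944 - 0.16442j
  term(m=+0) = 0.02332 + 0.00000j   from Y*(Ω₁)=0.11883 + 0.00000j, Y(Ω₂)=0.19624 + 0.00000j
  term(m=+1) = 0.00003 - 0.14949j   from Y*(Ω₁)=0.09929 + 0.28366j, Y(Ω₂)=-0.46944 - 0.16442j
  term(m=+2) = 0.04721 + 0.00002j   from Y*(Ω₁)=0.12781 - 0.10197j, Y(Ω₂)=0.22565 + 0.18018j
  term(m=+3) = 0.00002 - 0.02598j   from Y*(Ω₁)=0.24863 + 0.15612j, Y(Ω₂)=-0.04701 - 0.07497j
  term(m=+4) = 0.00569 + 0.00000j   from Y*(Ω₁)=0.08539 - 0.37484j, Y(Ω₂)=0.00328 + 0.01444j
Accumulated sum 0.12922 - 0.00000j; after 4π/(2l+1) scaling, 0.18042 - 0.00000j ⇒ P_4 = 0.180422

0.180422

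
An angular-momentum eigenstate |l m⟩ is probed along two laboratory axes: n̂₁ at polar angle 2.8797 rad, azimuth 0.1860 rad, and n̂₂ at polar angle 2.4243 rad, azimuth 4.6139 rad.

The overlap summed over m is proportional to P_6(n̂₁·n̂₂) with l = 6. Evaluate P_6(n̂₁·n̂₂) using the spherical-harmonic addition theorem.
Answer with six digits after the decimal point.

Expand P_6 via completeness: Σ_{m} conj(Y_{6,m}) at Ω₁ times Y_{6,m} at Ω₂ —
  term(m=-6) = (0.000001, -0.000006)   from Y*(Ω₁)=(0.000064, 0.000131), Y(Ω₂)=(-0.032366, -0.021715)
  term(m=-5) = (-0.000288, 0.000043)   from Y*(Ω₁)=(-0.001124, -0.001507), Y(Ω₂)=(0.073178, -0.136391)
  term(m=-4) = (0.002177, 0.004712)   from Y*(Ω₁)=(0.010926, 0.010057), Y(Ω₂)=(0.322751, 0.134163)
  term(m=-3) = (0.027055, -0.023602)   from Y*(Ω₁)=(-0.067277, -0.041992), Y(Ω₂)=(-0.131823, 0.433093)
  term(m=-2) = (-0.047548, -0.030408)   from Y*(Ω₁)=(0.263001, 0.102614), Y(Ω₂)=(-0.196054, -0.039126)
  term(m=-1) = (0.047185, -0.161360)   from Y*(Ω₁)=(-0.580676, -0.109269), Y(Ω₂)=(-0.027977, 0.283148)
  term(m=+0) = (-0.119715, 0.000000)   from Y*(Ω₁)=(0.404763, -0.000000), Y(Ω₂)=(-0.295765, 0.000000)
  term(m=+1) = (0.047185, 0.161360)   from Y*(Ω₁)=(0.580676, -0.109269), Y(Ω₂)=(0.027977, 0.283148)
  term(m=+2) = (-0.047548, 0.030408)   from Y*(Ω₁)=(0.263001, -0.102614), Y(Ω₂)=(-0.196054, 0.039126)
  term(m=+3) = (0.027055, 0.023602)   from Y*(Ω₁)=(0.067277, -0.041992), Y(Ω₂)=(0.131823, 0.433093)
  term(m=+4) = (0.002177, -0.004712)   from Y*(Ω₁)=(0.010926, -0.010057), Y(Ω₂)=(0.322751, -0.134163)
  term(m=+5) = (-0.000288, -0.000043)   from Y*(Ω₁)=(0.001124, -0.001507), Y(Ω₂)=(-0.073178, -0.136391)
  term(m=+6) = (0.000001, 0.000006)   from Y*(Ω₁)=(0.000064, -0.000131), Y(Ω₂)=(-0.032366, 0.021715)
Total Σ_m = (-0.062549, -0.000000). Multiply by 0.966644: (-0.060463, -0.000000). P_6(cos γ) = -0.060463

-0.060463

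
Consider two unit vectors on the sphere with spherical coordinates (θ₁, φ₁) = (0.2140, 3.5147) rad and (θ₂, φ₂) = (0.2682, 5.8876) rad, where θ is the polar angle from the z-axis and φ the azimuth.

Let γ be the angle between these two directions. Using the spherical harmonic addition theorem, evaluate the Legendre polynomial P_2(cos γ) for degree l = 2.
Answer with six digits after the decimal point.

0.719867

Term-by-term m-sum for l=2 (normalisation 4π/5 = 2.513274):
  m=-2: Y*=+0.012792+0.011827i  Y=+0.019069+0.019291i  product +0.000016+0.000472i
  m=-1: Y*=-0.149293-0.058440i  Y=+0.182158+0.076069i  product -0.022750-0.022002i
  m=+0: Y*=+0.588110-0.000000i  Y=+0.564340+0.000000i  product +0.331894+0.000000i
  m=+1: Y*=+0.149293-0.058440i  Y=-0.182158+0.076069i  product -0.022750+0.022002i
  m=+2: Y*=+0.012792-0.011827i  Y=+0.019069-0.019291i  product +0.000016-0.000472i
Total Σ_m = +0.286426-0.000000i. Multiply by 2.513274: +0.719867-0.000000i. P_2(cos γ) = 0.719867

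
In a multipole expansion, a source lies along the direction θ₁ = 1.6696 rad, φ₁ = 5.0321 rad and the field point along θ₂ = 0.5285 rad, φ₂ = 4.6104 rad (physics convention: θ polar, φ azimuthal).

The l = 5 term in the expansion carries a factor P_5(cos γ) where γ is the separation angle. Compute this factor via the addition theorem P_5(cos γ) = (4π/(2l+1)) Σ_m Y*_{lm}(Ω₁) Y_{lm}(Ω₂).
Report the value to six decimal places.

Term-by-term m-sum for l=5 (normalisation 4π/11 = 1.142397):
  m=-5: (0.452749, 0.012571) × (-0.007385, 0.013205) = (-0.003510, 0.005885)  (running Σ = (-0.003510, 0.005885))
  m=-4: (-0.040864, -0.135968) × (0.075213, 0.032507) = (0.001346, -0.011555)  (running Σ = (-0.002163, -0.005669))
  m=-3: (0.254657, -0.178615) × (0.076305, -0.241560) = (-0.023715, -0.075144)  (running Σ = (-0.025878, -0.080814))
  m=-2: (-0.128967, -0.095906) × (-0.450848, -0.093260) = (0.049200, 0.055266)  (running Σ = (0.023322, -0.025547))
  m=-1: (0.086724, -0.261953) × (-0.036805, 0.359618) = (0.091011, 0.040829)  (running Σ = (0.114333, 0.015281))
  m=0: (-0.165256, -0.000000) × (-0.218717, 0.000000) = (0.036144, 0.000000)  (running Σ = (0.150478, 0.015281))
  m=1: (-0.086724, -0.261953) × (0.036805, 0.359618) = (0.091011, -0.040829)  (running Σ = (0.241489, -0.025547))
  m=2: (-0.128967, 0.095906) × (-0.450848, 0.093260) = (0.049200, -0.055266)  (running Σ = (0.290689, -0.080814))
  m=3: (-0.254657, -0.178615) × (-0.076305, -0.241560) = (-0.023715, 0.075144)  (running Σ = (0.266974, -0.005669))
  m=4: (-0.040864, 0.135968) × (0.075213, -0.032507) = (0.001346, 0.011555)  (running Σ = (0.268321, 0.005885))
  m=5: (-0.452749, 0.012571) × (0.007385, 0.013205) = (-0.003510, -0.005885)  (running Σ = (0.264811, 0.000000))
Σ over m = (0.264811, 0.000000); ×(4π/11) → (0.302520, 0.000000). Real part: 0.302520

0.302520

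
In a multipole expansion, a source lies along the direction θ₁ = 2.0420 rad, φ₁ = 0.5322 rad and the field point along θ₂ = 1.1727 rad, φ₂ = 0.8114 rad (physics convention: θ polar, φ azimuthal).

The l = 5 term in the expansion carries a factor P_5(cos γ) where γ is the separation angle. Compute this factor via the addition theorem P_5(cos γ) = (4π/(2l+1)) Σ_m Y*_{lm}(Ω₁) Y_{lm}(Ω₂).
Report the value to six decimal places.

Term-by-term m-sum for l=5 (normalisation 4π/11 = 1.142397):
  m=-5: -0.23114 + 0.12051j × -0.18827 + 0.24490j = 0.01400 - 0.07929j  (running Σ = 0.01400 - 0.07929j)
  m=-4: 0.22237 - 0.35626j × -0.40859 + 0.04265j = -0.07566 + 0.15505j  (running Σ = -0.06166 + 0.07576j)
  m=-3: -0.00540 + 0.20910j × -0.07261 - 0.06208j = 0.01337 - 0.01485j  (running Σ = -0.04829 + 0.06091j)
  m=-2: 0.11310 + 0.20392j × 0.01594 + 0.30616j = -0.06063 + 0.03788j  (running Σ = -0.10892 + 0.09879j)
  m=-1: -0.24425 - 0.14383j × -0.12799 + 0.13483j = 0.05066 - 0.01452j  (running Σ = -0.05826 + 0.08426j)
  m=0: -0.17254 + 0.00000j × 0.26763 + 0.00000j = -0.04618 + 0.00000j  (running Σ = -0.10444 + 0.08426j)
  m=1: 0.24425 - 0.14383j × 0.12799 + 0.13483j = 0.05066 + 0.01452j  (running Σ = -0.05378 + 0.09879j)
  m=2: 0.11310 - 0.20392j × 0.01594 - 0.30616j = -0.06063 - 0.03788j  (running Σ = -0.11441 + 0.06091j)
  m=3: 0.00540 + 0.20910j × 0.07261 - 0.06208j = 0.01337 + 0.01485j  (running Σ = -0.10104 + 0.07576j)
  m=4: 0.22237 + 0.35626j × -0.40859 - 0.04265j = -0.07566 - 0.15505j  (running Σ = -0.17670 - 0.07929j)
  m=5: 0.23114 + 0.12051j × 0.18827 + 0.24490j = 0.01400 + 0.07929j  (running Σ = -0.16270 + 0.00000j)
Total Σ_m = -0.16270 + 0.00000j. Multiply by 1.142397: -0.18587 + 0.00000j. P_5(cos γ) = -0.185869

-0.185869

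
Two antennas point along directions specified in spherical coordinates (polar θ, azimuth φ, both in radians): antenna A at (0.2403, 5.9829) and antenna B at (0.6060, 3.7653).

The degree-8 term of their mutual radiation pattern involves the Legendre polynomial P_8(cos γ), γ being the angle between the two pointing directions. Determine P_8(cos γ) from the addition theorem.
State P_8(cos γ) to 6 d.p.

0.283438

Summing Y*_{l m}(θ₁,φ₁)·Y_{l m}(θ₂,φ₂) over m ∈ [−8, 8]; prefactor 4π/(2·8+1) = 0.739198:
  [-8]  conj(Y_{8,-8})(Ω₁) = (-0.000004, -0.000004) ; Y_{8,-8}(Ω₂) = (0.001563, 0.005492) ; Δ = (0.000000, -0.000000)
  [-7]  conj(Y_{8,-7})(Ω₁) = (-0.000044, -0.000075) ; Y_{8,-7}(Ω₂) = (0.011191, -0.031001) ; Δ = (-0.000003, 0.000001)
  [-6]  conj(Y_{8,-6})(Ω₁) = (-0.000206, -0.000876) ; Y_{8,-6}(Ω₂) = (-0.096849, 0.066351) ; Δ = (0.000078, 0.000071)
  [-5]  conj(Y_{8,-5})(Ω₁) = (0.000466, -0.006708) ; Y_{8,-5}(Ω₂) = (0.285754, 0.006589) ; Δ = (0.000177, -0.001914)
  [-4]  conj(Y_{8,-4})(Ω₁) = (0.013457, -0.034730) ; Y_{8,-4}(Ω₂) = (-0.372266, -0.281102) ; Δ = (-0.014772, 0.009146)
  [-3]  conj(Y_{8,-3})(Ω₁) = (0.093592, -0.118148) ; Y_{8,-3}(Ω₂) = (0.126950, 0.409920) ; Δ = (0.060313, 0.023366)
  [-2]  conj(Y_{8,-2})(Ω₁) = (0.345505, -0.236662) ; Y_{8,-2}(Ω₂) = (0.003997, -0.011926) ; Δ = (-0.001441, -0.005066)
  [-1]  conj(Y_{8,-1})(Ω₁) = (0.640731, -0.198402) ; Y_{8,-1}(Ω₂) = (0.331189, -0.238297) ; Δ = (0.164925, -0.218393)
  [+0]  conj(Y_{8,0})(Ω₁) = (0.232270, -0.000000) ; Y_{8,0}(Ω₂) = (-0.151177, 0.000000) ; Δ = (-0.035114, 0.000000)
  [+1]  conj(Y_{8,1})(Ω₁) = (-0.640731, -0.198402) ; Y_{8,1}(Ω₂) = (-0.331189, -0.238297) ; Δ = (0.164925, 0.218393)
  [+2]  conj(Y_{8,2})(Ω₁) = (0.345505, 0.236662) ; Y_{8,2}(Ω₂) = (0.003997, 0.011926) ; Δ = (-0.001441, 0.005066)
  [+3]  conj(Y_{8,3})(Ω₁) = (-0.093592, -0.118148) ; Y_{8,3}(Ω₂) = (-0.126950, 0.409920) ; Δ = (0.060313, -0.023366)
  [+4]  conj(Y_{8,4})(Ω₁) = (0.013457, 0.034730) ; Y_{8,4}(Ω₂) = (-0.372266, 0.281102) ; Δ = (-0.014772, -0.009146)
  [+5]  conj(Y_{8,5})(Ω₁) = (-0.000466, -0.006708) ; Y_{8,5}(Ω₂) = (-0.285754, 0.006589) ; Δ = (0.000177, 0.001914)
  [+6]  conj(Y_{8,6})(Ω₁) = (-0.000206, 0.000876) ; Y_{8,6}(Ω₂) = (-0.096849, -0.066351) ; Δ = (0.000078, -0.000071)
  [+7]  conj(Y_{8,7})(Ω₁) = (0.000044, -0.000075) ; Y_{8,7}(Ω₂) = (-0.011191, -0.031001) ; Δ = (-0.000003, -0.000001)
  [+8]  conj(Y_{8,8})(Ω₁) = (-0.000004, 0.000004) ; Y_{8,8}(Ω₂) = (0.001563, -0.005492) ; Δ = (0.000000, 0.000000)
Σ over m = (0.383439, 0.000000); ×(4π/17) → (0.283438, 0.000000). Real part: 0.283438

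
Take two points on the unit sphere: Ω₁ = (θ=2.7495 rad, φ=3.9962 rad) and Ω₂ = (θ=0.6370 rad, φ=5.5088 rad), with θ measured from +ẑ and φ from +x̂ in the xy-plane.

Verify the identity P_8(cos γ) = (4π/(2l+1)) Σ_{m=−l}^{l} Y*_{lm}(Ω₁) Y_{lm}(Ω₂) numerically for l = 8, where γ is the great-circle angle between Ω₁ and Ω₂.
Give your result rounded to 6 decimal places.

0.256093

Addition theorem: P_8(cos γ) = (4π/17) Σ_m Y*_{lm}(Ω₁) Y_{lm}(Ω₂), m = −8…8:
  [-8]  conj(Y_{8,-8})(Ω₁) = 0.00020 + 0.00012j ; Y_{8,-8}(Ω₂) = 0.00804 - 0.00071j ; Δ = 0.00000 + 0.00000j
  [-7]  conj(Y_{8,-7})(Ω₁) = 0.00216 - 0.00067j ; Y_{8,-7}(Ω₂) = 0.02839 - 0.03315j ; Δ = 0.00004 - 0.00009j
  [-6]  conj(Y_{8,-6})(Ω₁) = 0.00558 - 0.01266j ; Y_{8,-6}(Ω₂) = -0.00957 - 0.14457j ; Δ = -0.00188 - 0.00069j
  [-5]  conj(Y_{8,-5})(Ω₁) = -0.02555 - 0.05435j ; Y_{8,-5}(Ω₂) = -0.24263 - 0.21728j ; Δ = -0.00561 + 0.01874j
  [-4]  conj(Y_{8,-4})(Ω₁) = -0.18178 - 0.05165j ; Y_{8,-4}(Ω₂) = -0.47977 + 0.02115j ; Δ = 0.08831 + 0.02094j
  [-3]  conj(Y_{8,-3})(Ω₁) = -0.34855 + 0.22725j ; Y_{8,-3}(Ω₂) = -0.25089 + 0.26804j ; Δ = 0.02654 - 0.15044j
  [-2]  conj(Y_{8,-2})(Ω₁) = -0.07768 + 0.55760j ; Y_{8,-2}(Ω₂) = -0.00201 - 0.09139j ; Δ = 0.05112 + 0.00598j
  [-1]  conj(Y_{8,-1})(Ω₁) = 0.16209 + 0.18624j ; Y_{8,-1}(Ω₂) = -0.29707 - 0.29060j ; Δ = 0.00597 - 0.10243j
  [+0]  conj(Y_{8,0})(Ω₁) = -0.41438 + 0.00000j ; Y_{8,0}(Ω₂) = -0.04225 + 0.00000j ; Δ = 0.01751 + 0.00000j
  [+1]  conj(Y_{8,1})(Ω₁) = -0.16209 + 0.18624j ; Y_{8,1}(Ω₂) = 0.29707 - 0.29060j ; Δ = 0.00597 + 0.10243j
  [+2]  conj(Y_{8,2})(Ω₁) = -0.07768 - 0.55760j ; Y_{8,2}(Ω₂) = -0.00201 + 0.09139j ; Δ = 0.05112 - 0.00598j
  [+3]  conj(Y_{8,3})(Ω₁) = 0.34855 + 0.22725j ; Y_{8,3}(Ω₂) = 0.25089 + 0.26804j ; Δ = 0.02654 + 0.15044j
  [+4]  conj(Y_{8,4})(Ω₁) = -0.18178 + 0.05165j ; Y_{8,4}(Ω₂) = -0.47977 - 0.02115j ; Δ = 0.08831 - 0.02094j
  [+5]  conj(Y_{8,5})(Ω₁) = 0.02555 - 0.05435j ; Y_{8,5}(Ω₂) = 0.24263 - 0.21728j ; Δ = -0.00561 - 0.01874j
  [+6]  conj(Y_{8,6})(Ω₁) = 0.00558 + 0.01266j ; Y_{8,6}(Ω₂) = -0.00957 + 0.14457j ; Δ = -0.00188 + 0.00069j
  [+7]  conj(Y_{8,7})(Ω₁) = -0.00216 - 0.00067j ; Y_{8,7}(Ω₂) = -0.02839 - 0.03315j ; Δ = 0.00004 + 0.00009j
  [+8]  conj(Y_{8,8})(Ω₁) = 0.00020 - 0.00012j ; Y_{8,8}(Ω₂) = 0.00804 + 0.00071j ; Δ = 0.00000 - 0.00000j
Accumulated sum 0.34645 - 0.00000j; after 4π/(2l+1) scaling, 0.25609 - 0.00000j ⇒ P_8 = 0.256093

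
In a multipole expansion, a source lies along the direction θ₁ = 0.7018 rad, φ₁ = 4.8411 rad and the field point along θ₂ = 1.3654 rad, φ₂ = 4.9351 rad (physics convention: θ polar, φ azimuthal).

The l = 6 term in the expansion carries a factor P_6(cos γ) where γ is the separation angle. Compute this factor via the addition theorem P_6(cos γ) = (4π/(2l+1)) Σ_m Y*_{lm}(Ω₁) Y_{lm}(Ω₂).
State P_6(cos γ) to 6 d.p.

-0.366110

Summing Y*_{l m}(θ₁,φ₁)·Y_{l m}(θ₂,φ₂) over m ∈ [−6, 6]; prefactor 4π/(2·6+1) = 0.966644:
  [-6]  conj(Y_{6,-6})(Ω₁) = -0.02505 - 0.02441j ; Y_{6,-6}(Ω₂) = -0.09883 + 0.41363j ; Δ = 0.01257 - 0.00795j
  [-5]  conj(Y_{6,-5})(Ω₁) = 0.08600 - 0.11466j ; Y_{6,-5}(Ω₂) = 0.27539 + 0.13549j ; Δ = 0.03922 - 0.01992j
  [-4]  conj(Y_{6,-4})(Ω₁) = 0.29212 + 0.16526j ; Y_{6,-4}(Ω₂) = -0.11177 + 0.13823j ; Δ = -0.05549 + 0.02191j
  [-3]  conj(Y_{6,-3})(Ω₁) = -0.17217 + 0.42349j ; Y_{6,-3}(Ω₂) = 0.19634 + 0.24877j ; Δ = -0.13916 + 0.04032j
  [-2]  conj(Y_{6,-2})(Ω₁) = -0.22666 - 0.05967j ; Y_{6,-2}(Ω₂) = -0.08686 + 0.04147j ; Δ = 0.02216 - 0.00422j
  [-1]  conj(Y_{6,-1})(Ω₁) = -0.03316 + 0.25620j ; Y_{6,-1}(Ω₂) = 0.06921 + 0.30560j ; Δ = -0.08059 + 0.00760j
  [+0]  conj(Y_{6,0})(Ω₁) = -0.32304 + 0.00000j ; Y_{6,0}(Ω₂) = -0.07378 + 0.00000j ; Δ = 0.02384 + 0.00000j
  [+1]  conj(Y_{6,1})(Ω₁) = 0.03316 + 0.25620j ; Y_{6,1}(Ω₂) = -0.06921 + 0.30560j ; Δ = -0.08059 - 0.00760j
  [+2]  conj(Y_{6,2})(Ω₁) = -0.22666 + 0.05967j ; Y_{6,2}(Ω₂) = -0.08686 - 0.04147j ; Δ = 0.02216 + 0.00422j
  [+3]  conj(Y_{6,3})(Ω₁) = 0.17217 + 0.42349j ; Y_{6,3}(Ω₂) = -0.19634 + 0.24877j ; Δ = -0.13916 - 0.04032j
  [+4]  conj(Y_{6,4})(Ω₁) = 0.29212 - 0.16526j ; Y_{6,4}(Ω₂) = -0.11177 - 0.13823j ; Δ = -0.05549 - 0.02191j
  [+5]  conj(Y_{6,5})(Ω₁) = -0.08600 - 0.11466j ; Y_{6,5}(Ω₂) = -0.27539 + 0.13549j ; Δ = 0.03922 + 0.01992j
  [+6]  conj(Y_{6,6})(Ω₁) = -0.02505 + 0.02441j ; Y_{6,6}(Ω₂) = -0.09883 - 0.41363j ; Δ = 0.01257 + 0.00795j
Accumulated sum -0.37874 + 0.00000j; after 4π/(2l+1) scaling, -0.36611 + 0.00000j ⇒ P_6 = -0.366110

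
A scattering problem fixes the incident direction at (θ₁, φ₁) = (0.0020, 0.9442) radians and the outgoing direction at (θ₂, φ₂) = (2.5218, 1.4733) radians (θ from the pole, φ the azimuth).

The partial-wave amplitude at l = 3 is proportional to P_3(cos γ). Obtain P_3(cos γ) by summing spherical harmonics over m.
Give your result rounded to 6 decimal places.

Addition theorem: P_3(cos γ) = (4π/7) Σ_m Y*_{lm}(Ω₁) Y_{lm}(Ω₂), m = −3…3:
  m=-3: Y*=(-0.000000, 0.000000)  Y=(-0.023577, 0.078298)  product (-0.000000, -0.000000)
  m=-2: Y*=(-0.000001, 0.000004)  Y=(0.275367, 0.054386)  product (-0.000001, 0.000001)
  m=-1: Y*=(0.001516, 0.002094)  Y=(0.042266, -0.432139)  product (0.000969, -0.000567)
  m=+0: Y*=(0.746344, -0.000000)  Y=(-0.095070, 0.000000)  product (-0.070955, 0.000000)
  m=+1: Y*=(-0.001516, 0.002094)  Y=(-0.042266, -0.432139)  product (0.000969, 0.000567)
  m=+2: Y*=(-0.000001, -0.000004)  Y=(0.275367, -0.054386)  product (-0.000001, -0.000001)
  m=+3: Y*=(0.000000, 0.000000)  Y=(0.023577, 0.078298)  product (-0.000000, 0.000000)
Σ over m = (-0.069018, 0.000000); ×(4π/7) → (-0.123900, 0.000000). Real part: -0.123900

-0.123900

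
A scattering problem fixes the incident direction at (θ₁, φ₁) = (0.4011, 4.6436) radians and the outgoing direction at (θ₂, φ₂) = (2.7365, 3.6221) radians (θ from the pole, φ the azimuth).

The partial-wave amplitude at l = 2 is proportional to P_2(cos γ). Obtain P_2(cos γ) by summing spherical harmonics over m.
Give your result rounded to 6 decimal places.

0.379646

Addition theorem: P_2(cos γ) = (4π/5) Σ_m Y*_{lm}(Ω₁) Y_{lm}(Ω₂), m = −2…2:
  [-2]  conj(Y_{2,-2})(Ω₁) = -0.05833 + 0.00808j ; Y_{2,-2}(Ω₂) = 0.03436 - 0.04918j ; Δ = -0.00161 + 0.00315j
  [-1]  conj(Y_{2,-1})(Ω₁) = -0.01909 - 0.27703j ; Y_{2,-1}(Ω₂) = 0.24814 - 0.12934j ; Δ = -0.04057 - 0.06627j
  [+0]  conj(Y_{2,0})(Ω₁) = 0.48655 + 0.00000j ; Y_{2,0}(Ω₂) = 0.48383 + 0.00000j ; Δ = 0.23541 + 0.00000j
  [+1]  conj(Y_{2,1})(Ω₁) = 0.01909 - 0.27703j ; Y_{2,1}(Ω₂) = -0.24814 - 0.12934j ; Δ = -0.04057 + 0.06627j
  [+2]  conj(Y_{2,2})(Ω₁) = -0.05833 - 0.00808j ; Y_{2,2}(Ω₂) = 0.03436 + 0.04918j ; Δ = -0.00161 - 0.00315j
Σ over m = 0.15106 + 0.00000j; ×(4π/5) → 0.37965 + 0.00000j. Real part: 0.379646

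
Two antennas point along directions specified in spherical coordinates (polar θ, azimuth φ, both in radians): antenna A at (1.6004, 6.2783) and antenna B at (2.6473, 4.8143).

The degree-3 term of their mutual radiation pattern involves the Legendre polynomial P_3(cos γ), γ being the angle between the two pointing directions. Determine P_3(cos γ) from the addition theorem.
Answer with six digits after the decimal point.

-0.113781

Addition theorem: P_3(cos γ) = (4π/7) Σ_m Y*_{lm}(Ω₁) Y_{lm}(Ω₂), m = −3…3:
  [-3]  conj(Y_{3,-3})(Ω₁) = (0.416631, -0.006107) ; Y_{3,-3}(Ω₂) = (-0.013409, -0.042482) ; Δ = (-0.005846, -0.017617)
  [-2]  conj(Y_{3,-2})(Ω₁) = (-0.030222, 0.000295) ; Y_{3,-2}(Ω₂) = (0.198289, -0.040985) ; Δ = (-0.005981, 0.001297)
  [-1]  conj(Y_{3,-1})(Ω₁) = (-0.321620, 0.001571) ; Y_{3,-1}(Ω₂) = (0.044839, 0.438458) ; Δ = (-0.015110, -0.140946)
  [+0]  conj(Y_{3,0})(Ω₁) = (0.033089, -0.000000) ; Y_{3,0}(Ω₂) = (-0.287340, 0.000000) ; Δ = (-0.009508, 0.000000)
  [+1]  conj(Y_{3,1})(Ω₁) = (0.321620, 0.001571) ; Y_{3,1}(Ω₂) = (-0.044839, 0.438458) ; Δ = (-0.015110, 0.140946)
  [+2]  conj(Y_{3,2})(Ω₁) = (-0.030222, -0.000295) ; Y_{3,2}(Ω₂) = (0.198289, 0.040985) ; Δ = (-0.005981, -0.001297)
  [+3]  conj(Y_{3,3})(Ω₁) = (-0.416631, -0.006107) ; Y_{3,3}(Ω₂) = (0.013409, -0.042482) ; Δ = (-0.005846, 0.017617)
Accumulated sum (-0.063381, 0.000000); after 4π/(2l+1) scaling, (-0.113781, 0.000000) ⇒ P_3 = -0.113781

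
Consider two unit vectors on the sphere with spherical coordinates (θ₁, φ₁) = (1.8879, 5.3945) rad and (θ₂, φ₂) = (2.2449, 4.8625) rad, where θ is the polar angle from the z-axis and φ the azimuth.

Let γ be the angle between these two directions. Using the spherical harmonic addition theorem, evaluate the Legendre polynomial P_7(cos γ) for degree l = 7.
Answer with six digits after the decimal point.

Expand P_7 via completeness: Σ_{m} conj(Y_{7,m}) at Ω₁ times Y_{7,m} at Ω₂ —
  m=-7: Y*=+0.348883+0.021794i  Y=-0.077095-0.044143i  product -0.025935-0.017081i
  m=-6: Y*=-0.249306-0.349418i  Y=+0.164945-0.208142i  product -0.113850-0.005744i
  m=-5: Y*=-0.019931+0.072309i  Y=+0.296116+0.317505i  product -0.028861+0.015084i
  m=-4: Y*=-0.296517+0.129987i  Y=-0.290783+0.199125i  product +0.060338-0.096842i
  m=-3: Y*=+0.174242+0.089726i  Y=+0.023121+0.047824i  product -0.000262+0.010408i
  m=-2: Y*=+0.051100+0.243838i  Y=-0.350220+0.108421i  product -0.044333-0.079857i
  m=-1: Y*=+0.146950-0.180938i  Y=-0.016200-0.107108i  product -0.021760-0.012808i
  m=+0: Y*=+0.224201-0.000000i  Y=-0.336882+0.000000i  product -0.075529+0.000000i
  m=+1: Y*=-0.146950-0.180938i  Y=+0.016200-0.107108i  product -0.021760+0.012808i
  m=+2: Y*=+0.051100-0.243838i  Y=-0.350220-0.108421i  product -0.044333+0.079857i
  m=+3: Y*=-0.174242+0.089726i  Y=-0.023121+0.047824i  product -0.000262-0.010408i
  m=+4: Y*=-0.296517-0.129987i  Y=-0.290783-0.199125i  product +0.060338+0.096842i
  m=+5: Y*=+0.019931+0.072309i  Y=-0.296116+0.317505i  product -0.028861-0.015084i
  m=+6: Y*=-0.249306+0.349418i  Y=+0.164945+0.208142i  product -0.113850+0.005744i
  m=+7: Y*=-0.348883+0.021794i  Y=+0.077095-0.044143i  product -0.025935+0.017081i
Σ over m = -0.424856+0.000000i; ×(4π/15) → -0.355927+0.000000i. Real part: -0.355927

-0.355927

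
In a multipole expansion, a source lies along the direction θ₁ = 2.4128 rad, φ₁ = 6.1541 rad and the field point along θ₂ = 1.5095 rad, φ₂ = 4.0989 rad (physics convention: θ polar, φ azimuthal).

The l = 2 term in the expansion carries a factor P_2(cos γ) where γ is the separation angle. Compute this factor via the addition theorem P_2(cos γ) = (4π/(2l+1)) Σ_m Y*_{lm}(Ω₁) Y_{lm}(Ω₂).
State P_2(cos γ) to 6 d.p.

Term-by-term m-sum for l=2 (normalisation 4π/5 = 2.513274):
  m=-2: (0.165641, -0.043740) × (-0.129718, -0.362303) = (-0.037334, -0.054338)  (running Σ = (-0.037334, -0.054338))
  m=-1: (-0.380608, 0.049406) × (-0.027195, 0.038622) = (0.008442, -0.016043)  (running Σ = (-0.028891, -0.070382))
  m=0: (0.211140, -0.000000) × (-0.311841, 0.000000) = (-0.065842, 0.000000)  (running Σ = (-0.094733, -0.070382))
  m=1: (0.380608, 0.049406) × (0.027195, 0.038622) = (0.008442, 0.016043)  (running Σ = (-0.086291, -0.054338))
  m=2: (0.165641, 0.043740) × (-0.129718, 0.362303) = (-0.037334, 0.054338)  (running Σ = (-0.123625, 0.000000))
Σ over m = (-0.123625, 0.000000); ×(4π/5) → (-0.310703, 0.000000). Real part: -0.310703

-0.310703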